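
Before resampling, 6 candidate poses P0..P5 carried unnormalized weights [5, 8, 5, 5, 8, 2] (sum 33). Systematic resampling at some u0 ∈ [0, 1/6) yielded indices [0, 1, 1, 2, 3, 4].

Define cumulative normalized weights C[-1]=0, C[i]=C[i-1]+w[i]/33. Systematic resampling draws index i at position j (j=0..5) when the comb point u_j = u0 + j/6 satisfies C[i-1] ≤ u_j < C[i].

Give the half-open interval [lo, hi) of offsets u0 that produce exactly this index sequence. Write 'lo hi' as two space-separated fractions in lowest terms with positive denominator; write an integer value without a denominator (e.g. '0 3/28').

0 1/33

C = [5/33, 13/33, 6/11, 23/33, 31/33, 1]
j=0 picked index 0: u0 ∈ [0, 5/33)
j=1 picked index 1: u0 ∈ [-1/66, 5/22)
j=2 picked index 1: u0 ∈ [-2/11, 2/33)
j=3 picked index 2: u0 ∈ [-7/66, 1/22)
j=4 picked index 3: u0 ∈ [-4/33, 1/33)
j=5 picked index 4: u0 ∈ [-3/22, 7/66)
intersection: [0, 1/33)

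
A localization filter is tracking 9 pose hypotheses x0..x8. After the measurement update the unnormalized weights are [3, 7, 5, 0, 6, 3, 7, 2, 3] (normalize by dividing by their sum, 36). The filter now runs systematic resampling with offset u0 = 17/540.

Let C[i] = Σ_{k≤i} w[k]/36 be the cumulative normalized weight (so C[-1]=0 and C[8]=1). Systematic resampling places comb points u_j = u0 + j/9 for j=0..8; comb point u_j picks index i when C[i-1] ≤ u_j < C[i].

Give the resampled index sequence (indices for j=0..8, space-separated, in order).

0 1 1 2 4 5 6 6 8

C = [1/12, 5/18, 5/12, 5/12, 7/12, 2/3, 31/36, 11/12, 1]
j=0: u_0=17/540 ∈ [0, 1/12) → index 0
j=1: u_1=77/540 ∈ [1/12, 5/18) → index 1
j=2: u_2=137/540 ∈ [1/12, 5/18) → index 1
j=3: u_3=197/540 ∈ [5/18, 5/12) → index 2
j=4: u_4=257/540 ∈ [5/12, 7/12) → index 4
j=5: u_5=317/540 ∈ [7/12, 2/3) → index 5
j=6: u_6=377/540 ∈ [2/3, 31/36) → index 6
j=7: u_7=437/540 ∈ [2/3, 31/36) → index 6
j=8: u_8=497/540 ∈ [11/12, 1) → index 8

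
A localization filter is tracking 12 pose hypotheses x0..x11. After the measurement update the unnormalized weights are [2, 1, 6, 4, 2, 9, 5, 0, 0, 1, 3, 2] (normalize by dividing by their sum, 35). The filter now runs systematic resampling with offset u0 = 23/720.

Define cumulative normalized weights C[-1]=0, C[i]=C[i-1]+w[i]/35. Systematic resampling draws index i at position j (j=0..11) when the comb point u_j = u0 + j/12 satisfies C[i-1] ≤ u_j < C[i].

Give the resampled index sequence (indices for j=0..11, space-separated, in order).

C = [2/35, 3/35, 9/35, 13/35, 3/7, 24/35, 29/35, 29/35, 29/35, 6/7, 33/35, 1]
j=0: u_0=23/720 ∈ [0, 2/35) → index 0
j=1: u_1=83/720 ∈ [3/35, 9/35) → index 2
j=2: u_2=143/720 ∈ [3/35, 9/35) → index 2
j=3: u_3=203/720 ∈ [9/35, 13/35) → index 3
j=4: u_4=263/720 ∈ [9/35, 13/35) → index 3
j=5: u_5=323/720 ∈ [3/7, 24/35) → index 5
j=6: u_6=383/720 ∈ [3/7, 24/35) → index 5
j=7: u_7=443/720 ∈ [3/7, 24/35) → index 5
j=8: u_8=503/720 ∈ [24/35, 29/35) → index 6
j=9: u_9=563/720 ∈ [24/35, 29/35) → index 6
j=10: u_10=623/720 ∈ [6/7, 33/35) → index 10
j=11: u_11=683/720 ∈ [33/35, 1) → index 11

0 2 2 3 3 5 5 5 6 6 10 11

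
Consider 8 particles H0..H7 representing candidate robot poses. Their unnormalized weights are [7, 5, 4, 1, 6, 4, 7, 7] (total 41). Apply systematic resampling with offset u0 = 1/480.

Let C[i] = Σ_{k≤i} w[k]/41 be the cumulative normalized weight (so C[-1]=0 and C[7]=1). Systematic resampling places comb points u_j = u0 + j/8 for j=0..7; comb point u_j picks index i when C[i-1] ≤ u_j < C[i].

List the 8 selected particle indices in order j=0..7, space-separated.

C = [7/41, 12/41, 16/41, 17/41, 23/41, 27/41, 34/41, 1]
j=0: u_0=1/480 ∈ [0, 7/41) → index 0
j=1: u_1=61/480 ∈ [0, 7/41) → index 0
j=2: u_2=121/480 ∈ [7/41, 12/41) → index 1
j=3: u_3=181/480 ∈ [12/41, 16/41) → index 2
j=4: u_4=241/480 ∈ [17/41, 23/41) → index 4
j=5: u_5=301/480 ∈ [23/41, 27/41) → index 5
j=6: u_6=361/480 ∈ [27/41, 34/41) → index 6
j=7: u_7=421/480 ∈ [34/41, 1) → index 7

0 0 1 2 4 5 6 7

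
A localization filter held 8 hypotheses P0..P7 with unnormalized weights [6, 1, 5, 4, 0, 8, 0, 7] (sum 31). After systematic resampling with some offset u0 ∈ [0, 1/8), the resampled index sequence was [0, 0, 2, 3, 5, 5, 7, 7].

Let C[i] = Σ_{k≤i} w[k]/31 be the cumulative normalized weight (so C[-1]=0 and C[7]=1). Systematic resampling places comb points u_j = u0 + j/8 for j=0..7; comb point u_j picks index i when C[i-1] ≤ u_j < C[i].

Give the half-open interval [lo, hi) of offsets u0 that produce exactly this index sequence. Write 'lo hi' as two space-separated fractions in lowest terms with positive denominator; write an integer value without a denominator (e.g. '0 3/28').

C = [6/31, 7/31, 12/31, 16/31, 16/31, 24/31, 24/31, 1]
j=0 picked index 0: u0 ∈ [0, 6/31)
j=1 picked index 0: u0 ∈ [-1/8, 17/248)
j=2 picked index 2: u0 ∈ [-3/124, 17/124)
j=3 picked index 3: u0 ∈ [3/248, 35/248)
j=4 picked index 5: u0 ∈ [1/62, 17/62)
j=5 picked index 5: u0 ∈ [-27/248, 37/248)
j=6 picked index 7: u0 ∈ [3/124, 1/4)
j=7 picked index 7: u0 ∈ [-25/248, 1/8)
intersection: [3/124, 17/248)

3/124 17/248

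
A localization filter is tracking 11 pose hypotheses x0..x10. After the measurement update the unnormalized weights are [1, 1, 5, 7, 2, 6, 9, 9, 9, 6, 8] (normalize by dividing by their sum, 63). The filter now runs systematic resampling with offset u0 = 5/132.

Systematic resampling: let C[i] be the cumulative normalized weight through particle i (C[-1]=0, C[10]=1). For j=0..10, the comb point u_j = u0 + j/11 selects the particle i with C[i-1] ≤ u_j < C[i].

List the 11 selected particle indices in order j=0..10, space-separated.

C = [1/63, 2/63, 1/9, 2/9, 16/63, 22/63, 31/63, 40/63, 7/9, 55/63, 1]
j=0: u_0=5/132 ∈ [2/63, 1/9) → index 2
j=1: u_1=17/132 ∈ [1/9, 2/9) → index 3
j=2: u_2=29/132 ∈ [1/9, 2/9) → index 3
j=3: u_3=41/132 ∈ [16/63, 22/63) → index 5
j=4: u_4=53/132 ∈ [22/63, 31/63) → index 6
j=5: u_5=65/132 ∈ [31/63, 40/63) → index 7
j=6: u_6=7/12 ∈ [31/63, 40/63) → index 7
j=7: u_7=89/132 ∈ [40/63, 7/9) → index 8
j=8: u_8=101/132 ∈ [40/63, 7/9) → index 8
j=9: u_9=113/132 ∈ [7/9, 55/63) → index 9
j=10: u_10=125/132 ∈ [55/63, 1) → index 10

2 3 3 5 6 7 7 8 8 9 10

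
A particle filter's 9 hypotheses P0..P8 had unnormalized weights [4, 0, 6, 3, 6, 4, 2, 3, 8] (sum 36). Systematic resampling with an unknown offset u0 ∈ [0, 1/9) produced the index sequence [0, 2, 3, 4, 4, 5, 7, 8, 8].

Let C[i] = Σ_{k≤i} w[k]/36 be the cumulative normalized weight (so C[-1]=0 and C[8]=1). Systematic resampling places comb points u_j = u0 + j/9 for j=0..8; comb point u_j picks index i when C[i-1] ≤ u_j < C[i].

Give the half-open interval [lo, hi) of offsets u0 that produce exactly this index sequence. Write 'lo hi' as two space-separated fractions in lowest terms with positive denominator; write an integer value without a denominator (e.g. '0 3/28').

1/18 1/12

C = [1/9, 1/9, 5/18, 13/36, 19/36, 23/36, 25/36, 7/9, 1]
j=0 picked index 0: u0 ∈ [0, 1/9)
j=1 picked index 2: u0 ∈ [0, 1/6)
j=2 picked index 3: u0 ∈ [1/18, 5/36)
j=3 picked index 4: u0 ∈ [1/36, 7/36)
j=4 picked index 4: u0 ∈ [-1/12, 1/12)
j=5 picked index 5: u0 ∈ [-1/36, 1/12)
j=6 picked index 7: u0 ∈ [1/36, 1/9)
j=7 picked index 8: u0 ∈ [0, 2/9)
j=8 picked index 8: u0 ∈ [-1/9, 1/9)
intersection: [1/18, 1/12)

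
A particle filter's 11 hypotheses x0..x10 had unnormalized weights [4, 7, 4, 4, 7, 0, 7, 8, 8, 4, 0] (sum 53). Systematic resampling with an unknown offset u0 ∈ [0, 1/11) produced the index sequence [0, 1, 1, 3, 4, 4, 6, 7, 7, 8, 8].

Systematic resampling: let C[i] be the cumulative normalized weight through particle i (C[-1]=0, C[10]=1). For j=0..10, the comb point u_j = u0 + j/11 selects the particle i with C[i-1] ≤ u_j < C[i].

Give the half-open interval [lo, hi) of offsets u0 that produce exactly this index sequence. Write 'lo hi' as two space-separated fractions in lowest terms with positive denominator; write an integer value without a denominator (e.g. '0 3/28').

C = [4/53, 11/53, 15/53, 19/53, 26/53, 26/53, 33/53, 41/53, 49/53, 1, 1]
j=0 picked index 0: u0 ∈ [0, 4/53)
j=1 picked index 1: u0 ∈ [-9/583, 68/583)
j=2 picked index 1: u0 ∈ [-62/583, 15/583)
j=3 picked index 3: u0 ∈ [6/583, 50/583)
j=4 picked index 4: u0 ∈ [-3/583, 74/583)
j=5 picked index 4: u0 ∈ [-56/583, 21/583)
j=6 picked index 6: u0 ∈ [-32/583, 45/583)
j=7 picked index 7: u0 ∈ [-8/583, 80/583)
j=8 picked index 7: u0 ∈ [-61/583, 27/583)
j=9 picked index 8: u0 ∈ [-26/583, 62/583)
j=10 picked index 8: u0 ∈ [-79/583, 9/583)
intersection: [6/583, 9/583)

6/583 9/583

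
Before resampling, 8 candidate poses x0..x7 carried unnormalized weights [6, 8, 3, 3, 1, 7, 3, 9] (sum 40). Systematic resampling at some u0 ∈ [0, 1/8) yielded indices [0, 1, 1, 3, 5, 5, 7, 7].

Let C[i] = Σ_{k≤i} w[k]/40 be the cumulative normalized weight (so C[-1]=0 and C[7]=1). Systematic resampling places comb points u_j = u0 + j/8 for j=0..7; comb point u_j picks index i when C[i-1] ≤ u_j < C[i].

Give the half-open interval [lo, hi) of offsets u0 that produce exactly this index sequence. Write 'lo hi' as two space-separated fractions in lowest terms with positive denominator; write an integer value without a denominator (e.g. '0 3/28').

C = [3/20, 7/20, 17/40, 1/2, 21/40, 7/10, 31/40, 1]
j=0 picked index 0: u0 ∈ [0, 3/20)
j=1 picked index 1: u0 ∈ [1/40, 9/40)
j=2 picked index 1: u0 ∈ [-1/10, 1/10)
j=3 picked index 3: u0 ∈ [1/20, 1/8)
j=4 picked index 5: u0 ∈ [1/40, 1/5)
j=5 picked index 5: u0 ∈ [-1/10, 3/40)
j=6 picked index 7: u0 ∈ [1/40, 1/4)
j=7 picked index 7: u0 ∈ [-1/10, 1/8)
intersection: [1/20, 3/40)

1/20 3/40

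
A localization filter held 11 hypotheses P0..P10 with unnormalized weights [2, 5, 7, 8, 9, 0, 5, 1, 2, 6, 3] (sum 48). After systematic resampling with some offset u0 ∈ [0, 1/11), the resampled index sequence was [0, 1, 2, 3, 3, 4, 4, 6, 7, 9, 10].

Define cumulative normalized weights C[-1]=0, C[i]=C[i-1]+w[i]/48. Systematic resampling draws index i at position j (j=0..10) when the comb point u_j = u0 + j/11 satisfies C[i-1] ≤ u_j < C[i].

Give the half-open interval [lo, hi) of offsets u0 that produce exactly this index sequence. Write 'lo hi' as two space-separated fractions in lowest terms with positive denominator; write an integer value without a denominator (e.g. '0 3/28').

5/176 1/24

C = [1/24, 7/48, 7/24, 11/24, 31/48, 31/48, 3/4, 37/48, 13/16, 15/16, 1]
j=0 picked index 0: u0 ∈ [0, 1/24)
j=1 picked index 1: u0 ∈ [-13/264, 29/528)
j=2 picked index 2: u0 ∈ [-19/528, 29/264)
j=3 picked index 3: u0 ∈ [5/264, 49/264)
j=4 picked index 3: u0 ∈ [-19/264, 25/264)
j=5 picked index 4: u0 ∈ [1/264, 101/528)
j=6 picked index 4: u0 ∈ [-23/264, 53/528)
j=7 picked index 6: u0 ∈ [5/528, 5/44)
j=8 picked index 7: u0 ∈ [1/44, 23/528)
j=9 picked index 9: u0 ∈ [-1/176, 21/176)
j=10 picked index 10: u0 ∈ [5/176, 1/11)
intersection: [5/176, 1/24)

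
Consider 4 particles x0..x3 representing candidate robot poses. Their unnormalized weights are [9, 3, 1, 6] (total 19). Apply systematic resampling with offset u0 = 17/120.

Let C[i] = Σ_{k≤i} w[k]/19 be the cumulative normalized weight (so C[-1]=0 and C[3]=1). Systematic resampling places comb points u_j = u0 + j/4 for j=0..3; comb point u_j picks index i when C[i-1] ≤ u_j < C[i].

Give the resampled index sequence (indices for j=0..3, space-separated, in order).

0 0 2 3

C = [9/19, 12/19, 13/19, 1]
j=0: u_0=17/120 ∈ [0, 9/19) → index 0
j=1: u_1=47/120 ∈ [0, 9/19) → index 0
j=2: u_2=77/120 ∈ [12/19, 13/19) → index 2
j=3: u_3=107/120 ∈ [13/19, 1) → index 3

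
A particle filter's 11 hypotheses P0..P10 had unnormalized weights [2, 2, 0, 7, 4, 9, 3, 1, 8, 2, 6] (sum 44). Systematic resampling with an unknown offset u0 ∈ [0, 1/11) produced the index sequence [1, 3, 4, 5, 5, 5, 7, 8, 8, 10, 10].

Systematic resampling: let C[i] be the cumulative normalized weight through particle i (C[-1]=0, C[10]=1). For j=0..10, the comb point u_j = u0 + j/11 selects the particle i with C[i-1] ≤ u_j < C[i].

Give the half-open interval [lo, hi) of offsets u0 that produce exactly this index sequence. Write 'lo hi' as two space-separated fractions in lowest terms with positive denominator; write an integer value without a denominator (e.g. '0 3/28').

C = [1/22, 1/11, 1/11, 1/4, 15/44, 6/11, 27/44, 7/11, 9/11, 19/22, 1]
j=0 picked index 1: u0 ∈ [1/22, 1/11)
j=1 picked index 3: u0 ∈ [0, 7/44)
j=2 picked index 4: u0 ∈ [3/44, 7/44)
j=3 picked index 5: u0 ∈ [3/44, 3/11)
j=4 picked index 5: u0 ∈ [-1/44, 2/11)
j=5 picked index 5: u0 ∈ [-5/44, 1/11)
j=6 picked index 7: u0 ∈ [3/44, 1/11)
j=7 picked index 8: u0 ∈ [0, 2/11)
j=8 picked index 8: u0 ∈ [-1/11, 1/11)
j=9 picked index 10: u0 ∈ [1/22, 2/11)
j=10 picked index 10: u0 ∈ [-1/22, 1/11)
intersection: [3/44, 1/11)

3/44 1/11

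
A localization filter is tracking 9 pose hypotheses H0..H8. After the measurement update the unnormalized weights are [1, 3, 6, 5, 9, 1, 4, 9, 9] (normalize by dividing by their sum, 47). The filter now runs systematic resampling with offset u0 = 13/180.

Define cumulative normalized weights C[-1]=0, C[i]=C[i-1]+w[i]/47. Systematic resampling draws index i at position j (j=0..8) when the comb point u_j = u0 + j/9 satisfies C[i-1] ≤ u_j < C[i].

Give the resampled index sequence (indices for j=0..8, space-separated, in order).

1 2 3 4 5 7 7 8 8

C = [1/47, 4/47, 10/47, 15/47, 24/47, 25/47, 29/47, 38/47, 1]
j=0: u_0=13/180 ∈ [1/47, 4/47) → index 1
j=1: u_1=11/60 ∈ [4/47, 10/47) → index 2
j=2: u_2=53/180 ∈ [10/47, 15/47) → index 3
j=3: u_3=73/180 ∈ [15/47, 24/47) → index 4
j=4: u_4=31/60 ∈ [24/47, 25/47) → index 5
j=5: u_5=113/180 ∈ [29/47, 38/47) → index 7
j=6: u_6=133/180 ∈ [29/47, 38/47) → index 7
j=7: u_7=17/20 ∈ [38/47, 1) → index 8
j=8: u_8=173/180 ∈ [38/47, 1) → index 8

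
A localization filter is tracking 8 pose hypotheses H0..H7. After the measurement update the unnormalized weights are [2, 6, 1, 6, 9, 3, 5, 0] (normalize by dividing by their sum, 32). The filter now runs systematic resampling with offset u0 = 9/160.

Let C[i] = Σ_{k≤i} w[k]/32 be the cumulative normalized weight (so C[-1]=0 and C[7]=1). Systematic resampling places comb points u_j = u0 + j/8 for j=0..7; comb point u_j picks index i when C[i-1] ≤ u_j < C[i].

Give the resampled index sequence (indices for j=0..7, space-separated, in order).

C = [1/16, 1/4, 9/32, 15/32, 3/4, 27/32, 1, 1]
j=0: u_0=9/160 ∈ [0, 1/16) → index 0
j=1: u_1=29/160 ∈ [1/16, 1/4) → index 1
j=2: u_2=49/160 ∈ [9/32, 15/32) → index 3
j=3: u_3=69/160 ∈ [9/32, 15/32) → index 3
j=4: u_4=89/160 ∈ [15/32, 3/4) → index 4
j=5: u_5=109/160 ∈ [15/32, 3/4) → index 4
j=6: u_6=129/160 ∈ [3/4, 27/32) → index 5
j=7: u_7=149/160 ∈ [27/32, 1) → index 6

0 1 3 3 4 4 5 6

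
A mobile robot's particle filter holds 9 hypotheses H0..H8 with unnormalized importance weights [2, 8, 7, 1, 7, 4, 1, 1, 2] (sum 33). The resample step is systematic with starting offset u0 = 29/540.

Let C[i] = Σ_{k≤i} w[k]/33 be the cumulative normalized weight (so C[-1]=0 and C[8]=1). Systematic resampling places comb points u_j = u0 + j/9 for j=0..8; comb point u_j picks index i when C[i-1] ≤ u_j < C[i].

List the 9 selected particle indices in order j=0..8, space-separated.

0 1 1 2 2 4 4 5 8

C = [2/33, 10/33, 17/33, 6/11, 25/33, 29/33, 10/11, 31/33, 1]
j=0: u_0=29/540 ∈ [0, 2/33) → index 0
j=1: u_1=89/540 ∈ [2/33, 10/33) → index 1
j=2: u_2=149/540 ∈ [2/33, 10/33) → index 1
j=3: u_3=209/540 ∈ [10/33, 17/33) → index 2
j=4: u_4=269/540 ∈ [10/33, 17/33) → index 2
j=5: u_5=329/540 ∈ [6/11, 25/33) → index 4
j=6: u_6=389/540 ∈ [6/11, 25/33) → index 4
j=7: u_7=449/540 ∈ [25/33, 29/33) → index 5
j=8: u_8=509/540 ∈ [31/33, 1) → index 8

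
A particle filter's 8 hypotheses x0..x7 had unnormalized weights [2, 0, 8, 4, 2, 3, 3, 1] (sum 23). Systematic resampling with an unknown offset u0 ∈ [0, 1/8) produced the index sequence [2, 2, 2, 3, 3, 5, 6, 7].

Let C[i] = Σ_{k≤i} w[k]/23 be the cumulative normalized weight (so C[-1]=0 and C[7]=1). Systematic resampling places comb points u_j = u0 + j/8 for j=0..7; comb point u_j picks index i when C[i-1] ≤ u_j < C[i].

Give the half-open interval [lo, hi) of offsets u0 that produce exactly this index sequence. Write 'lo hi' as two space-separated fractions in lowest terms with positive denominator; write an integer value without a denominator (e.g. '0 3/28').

C = [2/23, 2/23, 10/23, 14/23, 16/23, 19/23, 22/23, 1]
j=0 picked index 2: u0 ∈ [2/23, 10/23)
j=1 picked index 2: u0 ∈ [-7/184, 57/184)
j=2 picked index 2: u0 ∈ [-15/92, 17/92)
j=3 picked index 3: u0 ∈ [11/184, 43/184)
j=4 picked index 3: u0 ∈ [-3/46, 5/46)
j=5 picked index 5: u0 ∈ [13/184, 37/184)
j=6 picked index 6: u0 ∈ [7/92, 19/92)
j=7 picked index 7: u0 ∈ [15/184, 1/8)
intersection: [2/23, 5/46)

2/23 5/46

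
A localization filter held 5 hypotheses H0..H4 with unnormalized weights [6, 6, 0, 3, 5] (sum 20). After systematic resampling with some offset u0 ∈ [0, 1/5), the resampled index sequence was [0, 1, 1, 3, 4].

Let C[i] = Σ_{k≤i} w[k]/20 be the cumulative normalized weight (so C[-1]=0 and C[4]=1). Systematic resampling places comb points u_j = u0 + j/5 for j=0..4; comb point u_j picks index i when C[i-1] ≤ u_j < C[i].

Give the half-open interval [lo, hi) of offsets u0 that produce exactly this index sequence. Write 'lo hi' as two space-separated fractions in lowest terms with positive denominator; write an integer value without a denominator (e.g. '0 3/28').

C = [3/10, 3/5, 3/5, 3/4, 1]
j=0 picked index 0: u0 ∈ [0, 3/10)
j=1 picked index 1: u0 ∈ [1/10, 2/5)
j=2 picked index 1: u0 ∈ [-1/10, 1/5)
j=3 picked index 3: u0 ∈ [0, 3/20)
j=4 picked index 4: u0 ∈ [-1/20, 1/5)
intersection: [1/10, 3/20)

1/10 3/20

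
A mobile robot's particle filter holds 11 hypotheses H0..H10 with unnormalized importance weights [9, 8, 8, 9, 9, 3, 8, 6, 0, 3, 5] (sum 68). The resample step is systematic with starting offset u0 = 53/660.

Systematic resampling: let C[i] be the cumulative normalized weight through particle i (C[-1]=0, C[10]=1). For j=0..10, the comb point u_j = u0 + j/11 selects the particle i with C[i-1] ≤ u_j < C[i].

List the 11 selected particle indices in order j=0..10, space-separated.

C = [9/68, 1/4, 25/68, 1/2, 43/68, 23/34, 27/34, 15/17, 15/17, 63/68, 1]
j=0: u_0=53/660 ∈ [0, 9/68) → index 0
j=1: u_1=113/660 ∈ [9/68, 1/4) → index 1
j=2: u_2=173/660 ∈ [1/4, 25/68) → index 2
j=3: u_3=233/660 ∈ [1/4, 25/68) → index 2
j=4: u_4=293/660 ∈ [25/68, 1/2) → index 3
j=5: u_5=353/660 ∈ [1/2, 43/68) → index 4
j=6: u_6=413/660 ∈ [1/2, 43/68) → index 4
j=7: u_7=43/60 ∈ [23/34, 27/34) → index 6
j=8: u_8=533/660 ∈ [27/34, 15/17) → index 7
j=9: u_9=593/660 ∈ [15/17, 63/68) → index 9
j=10: u_10=653/660 ∈ [63/68, 1) → index 10

0 1 2 2 3 4 4 6 7 9 10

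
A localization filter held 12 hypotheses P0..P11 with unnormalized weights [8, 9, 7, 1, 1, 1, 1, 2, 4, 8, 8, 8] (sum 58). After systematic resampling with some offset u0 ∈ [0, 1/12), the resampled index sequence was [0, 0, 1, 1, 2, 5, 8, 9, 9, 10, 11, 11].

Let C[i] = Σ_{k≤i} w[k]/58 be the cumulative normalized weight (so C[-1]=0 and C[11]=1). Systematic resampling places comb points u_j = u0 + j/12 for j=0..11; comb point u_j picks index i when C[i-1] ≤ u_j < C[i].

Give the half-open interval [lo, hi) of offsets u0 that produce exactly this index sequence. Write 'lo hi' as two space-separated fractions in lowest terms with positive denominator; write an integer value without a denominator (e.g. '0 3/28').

C = [4/29, 17/58, 12/29, 25/58, 13/29, 27/58, 14/29, 15/29, 17/29, 21/29, 25/29, 1]
j=0 picked index 0: u0 ∈ [0, 4/29)
j=1 picked index 0: u0 ∈ [-1/12, 19/348)
j=2 picked index 1: u0 ∈ [-5/174, 11/87)
j=3 picked index 1: u0 ∈ [-13/116, 5/116)
j=4 picked index 2: u0 ∈ [-7/174, 7/87)
j=5 picked index 5: u0 ∈ [11/348, 17/348)
j=6 picked index 8: u0 ∈ [1/58, 5/58)
j=7 picked index 9: u0 ∈ [1/348, 49/348)
j=8 picked index 9: u0 ∈ [-7/87, 5/87)
j=9 picked index 10: u0 ∈ [-3/116, 13/116)
j=10 picked index 11: u0 ∈ [5/174, 1/6)
j=11 picked index 11: u0 ∈ [-19/348, 1/12)
intersection: [11/348, 5/116)

11/348 5/116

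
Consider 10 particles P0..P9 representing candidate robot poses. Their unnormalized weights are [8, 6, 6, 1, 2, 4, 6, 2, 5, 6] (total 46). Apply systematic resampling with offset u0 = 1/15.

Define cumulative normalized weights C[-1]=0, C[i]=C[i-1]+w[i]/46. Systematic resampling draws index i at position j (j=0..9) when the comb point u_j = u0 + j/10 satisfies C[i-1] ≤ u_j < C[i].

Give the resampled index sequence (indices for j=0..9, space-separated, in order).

0 0 1 2 4 5 6 8 8 9

C = [4/23, 7/23, 10/23, 21/46, 1/2, 27/46, 33/46, 35/46, 20/23, 1]
j=0: u_0=1/15 ∈ [0, 4/23) → index 0
j=1: u_1=1/6 ∈ [0, 4/23) → index 0
j=2: u_2=4/15 ∈ [4/23, 7/23) → index 1
j=3: u_3=11/30 ∈ [7/23, 10/23) → index 2
j=4: u_4=7/15 ∈ [21/46, 1/2) → index 4
j=5: u_5=17/30 ∈ [1/2, 27/46) → index 5
j=6: u_6=2/3 ∈ [27/46, 33/46) → index 6
j=7: u_7=23/30 ∈ [35/46, 20/23) → index 8
j=8: u_8=13/15 ∈ [35/46, 20/23) → index 8
j=9: u_9=29/30 ∈ [20/23, 1) → index 9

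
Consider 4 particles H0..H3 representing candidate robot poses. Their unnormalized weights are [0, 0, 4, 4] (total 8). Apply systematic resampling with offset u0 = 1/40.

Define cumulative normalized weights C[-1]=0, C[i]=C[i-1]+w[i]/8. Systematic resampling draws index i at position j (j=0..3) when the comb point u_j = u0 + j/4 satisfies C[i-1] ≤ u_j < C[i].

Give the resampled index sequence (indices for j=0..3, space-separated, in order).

C = [0, 0, 1/2, 1]
j=0: u_0=1/40 ∈ [0, 1/2) → index 2
j=1: u_1=11/40 ∈ [0, 1/2) → index 2
j=2: u_2=21/40 ∈ [1/2, 1) → index 3
j=3: u_3=31/40 ∈ [1/2, 1) → index 3

2 2 3 3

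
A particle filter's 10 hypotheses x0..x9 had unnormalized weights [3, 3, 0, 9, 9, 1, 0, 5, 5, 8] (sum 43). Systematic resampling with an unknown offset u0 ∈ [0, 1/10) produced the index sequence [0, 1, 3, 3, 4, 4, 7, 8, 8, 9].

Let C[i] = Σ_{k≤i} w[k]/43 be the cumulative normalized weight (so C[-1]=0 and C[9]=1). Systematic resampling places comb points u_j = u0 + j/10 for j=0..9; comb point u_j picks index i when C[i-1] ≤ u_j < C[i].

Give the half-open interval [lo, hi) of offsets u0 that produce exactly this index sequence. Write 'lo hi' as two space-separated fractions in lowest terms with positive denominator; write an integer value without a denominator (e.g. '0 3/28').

0 3/215

C = [3/43, 6/43, 6/43, 15/43, 24/43, 25/43, 25/43, 30/43, 35/43, 1]
j=0 picked index 0: u0 ∈ [0, 3/43)
j=1 picked index 1: u0 ∈ [-13/430, 17/430)
j=2 picked index 3: u0 ∈ [-13/215, 32/215)
j=3 picked index 3: u0 ∈ [-69/430, 21/430)
j=4 picked index 4: u0 ∈ [-11/215, 34/215)
j=5 picked index 4: u0 ∈ [-13/86, 5/86)
j=6 picked index 7: u0 ∈ [-4/215, 21/215)
j=7 picked index 8: u0 ∈ [-1/430, 49/430)
j=8 picked index 8: u0 ∈ [-22/215, 3/215)
j=9 picked index 9: u0 ∈ [-37/430, 1/10)
intersection: [0, 3/215)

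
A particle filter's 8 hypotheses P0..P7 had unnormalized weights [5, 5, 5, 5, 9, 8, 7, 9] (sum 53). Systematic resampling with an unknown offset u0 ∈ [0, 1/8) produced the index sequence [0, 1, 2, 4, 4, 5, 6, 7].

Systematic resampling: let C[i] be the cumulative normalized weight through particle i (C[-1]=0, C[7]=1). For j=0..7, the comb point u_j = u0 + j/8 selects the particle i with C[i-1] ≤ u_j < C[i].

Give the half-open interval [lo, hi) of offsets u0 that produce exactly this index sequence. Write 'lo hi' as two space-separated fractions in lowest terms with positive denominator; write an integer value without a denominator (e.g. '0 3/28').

C = [5/53, 10/53, 15/53, 20/53, 29/53, 37/53, 44/53, 1]
j=0 picked index 0: u0 ∈ [0, 5/53)
j=1 picked index 1: u0 ∈ [-13/424, 27/424)
j=2 picked index 2: u0 ∈ [-13/212, 7/212)
j=3 picked index 4: u0 ∈ [1/424, 73/424)
j=4 picked index 4: u0 ∈ [-13/106, 5/106)
j=5 picked index 5: u0 ∈ [-33/424, 31/424)
j=6 picked index 6: u0 ∈ [-11/212, 17/212)
j=7 picked index 7: u0 ∈ [-19/424, 1/8)
intersection: [1/424, 7/212)

1/424 7/212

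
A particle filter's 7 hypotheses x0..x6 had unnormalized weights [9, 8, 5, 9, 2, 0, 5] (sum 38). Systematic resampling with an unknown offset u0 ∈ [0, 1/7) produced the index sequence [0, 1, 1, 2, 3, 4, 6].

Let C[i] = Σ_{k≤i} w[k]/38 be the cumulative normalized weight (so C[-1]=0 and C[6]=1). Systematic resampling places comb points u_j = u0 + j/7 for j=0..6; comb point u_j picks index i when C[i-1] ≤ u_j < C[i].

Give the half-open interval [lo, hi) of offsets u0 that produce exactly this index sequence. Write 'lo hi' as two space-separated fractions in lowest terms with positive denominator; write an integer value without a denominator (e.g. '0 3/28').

27/266 1/7

C = [9/38, 17/38, 11/19, 31/38, 33/38, 33/38, 1]
j=0 picked index 0: u0 ∈ [0, 9/38)
j=1 picked index 1: u0 ∈ [25/266, 81/266)
j=2 picked index 1: u0 ∈ [-13/266, 43/266)
j=3 picked index 2: u0 ∈ [5/266, 20/133)
j=4 picked index 3: u0 ∈ [1/133, 65/266)
j=5 picked index 4: u0 ∈ [27/266, 41/266)
j=6 picked index 6: u0 ∈ [3/266, 1/7)
intersection: [27/266, 1/7)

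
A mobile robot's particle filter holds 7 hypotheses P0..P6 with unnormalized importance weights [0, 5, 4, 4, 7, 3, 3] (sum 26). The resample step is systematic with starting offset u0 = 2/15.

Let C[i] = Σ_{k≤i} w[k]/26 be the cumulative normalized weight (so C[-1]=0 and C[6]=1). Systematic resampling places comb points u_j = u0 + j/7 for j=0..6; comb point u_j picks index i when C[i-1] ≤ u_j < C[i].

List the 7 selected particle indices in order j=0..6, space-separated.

1 2 3 4 4 5 6

C = [0, 5/26, 9/26, 1/2, 10/13, 23/26, 1]
j=0: u_0=2/15 ∈ [0, 5/26) → index 1
j=1: u_1=29/105 ∈ [5/26, 9/26) → index 2
j=2: u_2=44/105 ∈ [9/26, 1/2) → index 3
j=3: u_3=59/105 ∈ [1/2, 10/13) → index 4
j=4: u_4=74/105 ∈ [1/2, 10/13) → index 4
j=5: u_5=89/105 ∈ [10/13, 23/26) → index 5
j=6: u_6=104/105 ∈ [23/26, 1) → index 6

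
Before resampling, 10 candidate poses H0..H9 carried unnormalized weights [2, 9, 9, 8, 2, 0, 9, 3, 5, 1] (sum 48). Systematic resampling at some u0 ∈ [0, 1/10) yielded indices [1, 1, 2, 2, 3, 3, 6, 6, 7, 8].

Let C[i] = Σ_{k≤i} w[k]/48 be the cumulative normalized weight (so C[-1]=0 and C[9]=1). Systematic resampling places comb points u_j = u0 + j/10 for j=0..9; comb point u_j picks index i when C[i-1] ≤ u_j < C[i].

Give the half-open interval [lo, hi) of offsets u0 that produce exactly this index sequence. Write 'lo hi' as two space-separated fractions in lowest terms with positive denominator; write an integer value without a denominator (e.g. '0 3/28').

1/24 3/40

C = [1/24, 11/48, 5/12, 7/12, 5/8, 5/8, 13/16, 7/8, 47/48, 1]
j=0 picked index 1: u0 ∈ [1/24, 11/48)
j=1 picked index 1: u0 ∈ [-7/120, 31/240)
j=2 picked index 2: u0 ∈ [7/240, 13/60)
j=3 picked index 2: u0 ∈ [-17/240, 7/60)
j=4 picked index 3: u0 ∈ [1/60, 11/60)
j=5 picked index 3: u0 ∈ [-1/12, 1/12)
j=6 picked index 6: u0 ∈ [1/40, 17/80)
j=7 picked index 6: u0 ∈ [-3/40, 9/80)
j=8 picked index 7: u0 ∈ [1/80, 3/40)
j=9 picked index 8: u0 ∈ [-1/40, 19/240)
intersection: [1/24, 3/40)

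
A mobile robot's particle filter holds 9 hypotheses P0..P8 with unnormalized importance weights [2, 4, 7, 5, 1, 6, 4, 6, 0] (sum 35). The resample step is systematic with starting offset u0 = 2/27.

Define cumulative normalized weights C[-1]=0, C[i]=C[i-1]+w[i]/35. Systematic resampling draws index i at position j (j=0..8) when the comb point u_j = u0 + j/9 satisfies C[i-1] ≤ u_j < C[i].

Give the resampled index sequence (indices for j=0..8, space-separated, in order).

C = [2/35, 6/35, 13/35, 18/35, 19/35, 5/7, 29/35, 1, 1]
j=0: u_0=2/27 ∈ [2/35, 6/35) → index 1
j=1: u_1=5/27 ∈ [6/35, 13/35) → index 2
j=2: u_2=8/27 ∈ [6/35, 13/35) → index 2
j=3: u_3=11/27 ∈ [13/35, 18/35) → index 3
j=4: u_4=14/27 ∈ [18/35, 19/35) → index 4
j=5: u_5=17/27 ∈ [19/35, 5/7) → index 5
j=6: u_6=20/27 ∈ [5/7, 29/35) → index 6
j=7: u_7=23/27 ∈ [29/35, 1) → index 7
j=8: u_8=26/27 ∈ [29/35, 1) → index 7

1 2 2 3 4 5 6 7 7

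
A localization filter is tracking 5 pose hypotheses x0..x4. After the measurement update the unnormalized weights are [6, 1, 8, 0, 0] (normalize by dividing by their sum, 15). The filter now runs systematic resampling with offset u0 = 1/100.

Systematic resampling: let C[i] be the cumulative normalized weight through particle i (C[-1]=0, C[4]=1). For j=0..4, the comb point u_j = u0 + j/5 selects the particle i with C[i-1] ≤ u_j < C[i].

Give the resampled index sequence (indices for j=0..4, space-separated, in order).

C = [2/5, 7/15, 1, 1, 1]
j=0: u_0=1/100 ∈ [0, 2/5) → index 0
j=1: u_1=21/100 ∈ [0, 2/5) → index 0
j=2: u_2=41/100 ∈ [2/5, 7/15) → index 1
j=3: u_3=61/100 ∈ [7/15, 1) → index 2
j=4: u_4=81/100 ∈ [7/15, 1) → index 2

0 0 1 2 2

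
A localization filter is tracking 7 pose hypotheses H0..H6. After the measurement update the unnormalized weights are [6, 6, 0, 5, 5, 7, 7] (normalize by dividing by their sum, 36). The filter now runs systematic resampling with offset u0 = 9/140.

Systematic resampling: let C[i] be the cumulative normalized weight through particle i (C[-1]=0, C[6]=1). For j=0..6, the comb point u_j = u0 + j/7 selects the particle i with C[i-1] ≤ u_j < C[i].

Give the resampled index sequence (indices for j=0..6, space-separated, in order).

0 1 3 4 5 5 6

C = [1/6, 1/3, 1/3, 17/36, 11/18, 29/36, 1]
j=0: u_0=9/140 ∈ [0, 1/6) → index 0
j=1: u_1=29/140 ∈ [1/6, 1/3) → index 1
j=2: u_2=7/20 ∈ [1/3, 17/36) → index 3
j=3: u_3=69/140 ∈ [17/36, 11/18) → index 4
j=4: u_4=89/140 ∈ [11/18, 29/36) → index 5
j=5: u_5=109/140 ∈ [11/18, 29/36) → index 5
j=6: u_6=129/140 ∈ [29/36, 1) → index 6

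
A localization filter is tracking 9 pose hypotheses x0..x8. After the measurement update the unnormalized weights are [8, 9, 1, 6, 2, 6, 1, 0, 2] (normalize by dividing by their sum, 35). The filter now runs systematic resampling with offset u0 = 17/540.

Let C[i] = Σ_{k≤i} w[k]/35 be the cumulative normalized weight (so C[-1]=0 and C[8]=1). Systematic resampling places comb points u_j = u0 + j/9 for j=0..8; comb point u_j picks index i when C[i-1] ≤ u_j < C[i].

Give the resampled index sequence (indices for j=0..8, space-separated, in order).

C = [8/35, 17/35, 18/35, 24/35, 26/35, 32/35, 33/35, 33/35, 1]
j=0: u_0=17/540 ∈ [0, 8/35) → index 0
j=1: u_1=77/540 ∈ [0, 8/35) → index 0
j=2: u_2=137/540 ∈ [8/35, 17/35) → index 1
j=3: u_3=197/540 ∈ [8/35, 17/35) → index 1
j=4: u_4=257/540 ∈ [8/35, 17/35) → index 1
j=5: u_5=317/540 ∈ [18/35, 24/35) → index 3
j=6: u_6=377/540 ∈ [24/35, 26/35) → index 4
j=7: u_7=437/540 ∈ [26/35, 32/35) → index 5
j=8: u_8=497/540 ∈ [32/35, 33/35) → index 6

0 0 1 1 1 3 4 5 6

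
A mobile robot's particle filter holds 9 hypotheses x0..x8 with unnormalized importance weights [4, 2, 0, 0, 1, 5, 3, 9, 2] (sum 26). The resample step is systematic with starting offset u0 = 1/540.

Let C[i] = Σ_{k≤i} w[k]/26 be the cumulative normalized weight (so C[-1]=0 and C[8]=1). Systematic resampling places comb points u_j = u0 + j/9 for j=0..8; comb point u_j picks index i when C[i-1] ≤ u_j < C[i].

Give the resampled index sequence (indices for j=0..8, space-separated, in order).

C = [2/13, 3/13, 3/13, 3/13, 7/26, 6/13, 15/26, 12/13, 1]
j=0: u_0=1/540 ∈ [0, 2/13) → index 0
j=1: u_1=61/540 ∈ [0, 2/13) → index 0
j=2: u_2=121/540 ∈ [2/13, 3/13) → index 1
j=3: u_3=181/540 ∈ [7/26, 6/13) → index 5
j=4: u_4=241/540 ∈ [7/26, 6/13) → index 5
j=5: u_5=301/540 ∈ [6/13, 15/26) → index 6
j=6: u_6=361/540 ∈ [15/26, 12/13) → index 7
j=7: u_7=421/540 ∈ [15/26, 12/13) → index 7
j=8: u_8=481/540 ∈ [15/26, 12/13) → index 7

0 0 1 5 5 6 7 7 7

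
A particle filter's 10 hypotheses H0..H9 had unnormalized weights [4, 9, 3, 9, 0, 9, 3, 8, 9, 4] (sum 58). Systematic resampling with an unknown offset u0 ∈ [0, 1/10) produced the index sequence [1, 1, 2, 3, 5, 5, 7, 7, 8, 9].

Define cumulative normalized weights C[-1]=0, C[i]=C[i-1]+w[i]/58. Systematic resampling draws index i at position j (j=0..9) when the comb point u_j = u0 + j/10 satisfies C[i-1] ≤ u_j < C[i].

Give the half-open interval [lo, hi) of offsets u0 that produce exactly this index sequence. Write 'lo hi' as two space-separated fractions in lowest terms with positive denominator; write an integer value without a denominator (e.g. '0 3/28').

C = [2/29, 13/58, 8/29, 25/58, 25/58, 17/29, 37/58, 45/58, 27/29, 1]
j=0 picked index 1: u0 ∈ [2/29, 13/58)
j=1 picked index 1: u0 ∈ [-9/290, 18/145)
j=2 picked index 2: u0 ∈ [7/290, 11/145)
j=3 picked index 3: u0 ∈ [-7/290, 19/145)
j=4 picked index 5: u0 ∈ [9/290, 27/145)
j=5 picked index 5: u0 ∈ [-2/29, 5/58)
j=6 picked index 7: u0 ∈ [11/290, 51/290)
j=7 picked index 7: u0 ∈ [-9/145, 11/145)
j=8 picked index 8: u0 ∈ [-7/290, 19/145)
j=9 picked index 9: u0 ∈ [9/290, 1/10)
intersection: [2/29, 11/145)

2/29 11/145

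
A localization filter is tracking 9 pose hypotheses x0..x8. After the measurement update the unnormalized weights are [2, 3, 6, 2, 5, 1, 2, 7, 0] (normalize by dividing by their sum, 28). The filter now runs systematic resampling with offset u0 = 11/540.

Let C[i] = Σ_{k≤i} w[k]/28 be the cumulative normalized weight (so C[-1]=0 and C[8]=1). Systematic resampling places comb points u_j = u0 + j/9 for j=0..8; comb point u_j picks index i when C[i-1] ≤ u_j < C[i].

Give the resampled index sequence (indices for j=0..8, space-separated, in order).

C = [1/14, 5/28, 11/28, 13/28, 9/14, 19/28, 3/4, 1, 1]
j=0: u_0=11/540 ∈ [0, 1/14) → index 0
j=1: u_1=71/540 ∈ [1/14, 5/28) → index 1
j=2: u_2=131/540 ∈ [5/28, 11/28) → index 2
j=3: u_3=191/540 ∈ [5/28, 11/28) → index 2
j=4: u_4=251/540 ∈ [13/28, 9/14) → index 4
j=5: u_5=311/540 ∈ [13/28, 9/14) → index 4
j=6: u_6=371/540 ∈ [19/28, 3/4) → index 6
j=7: u_7=431/540 ∈ [3/4, 1) → index 7
j=8: u_8=491/540 ∈ [3/4, 1) → index 7

0 1 2 2 4 4 6 7 7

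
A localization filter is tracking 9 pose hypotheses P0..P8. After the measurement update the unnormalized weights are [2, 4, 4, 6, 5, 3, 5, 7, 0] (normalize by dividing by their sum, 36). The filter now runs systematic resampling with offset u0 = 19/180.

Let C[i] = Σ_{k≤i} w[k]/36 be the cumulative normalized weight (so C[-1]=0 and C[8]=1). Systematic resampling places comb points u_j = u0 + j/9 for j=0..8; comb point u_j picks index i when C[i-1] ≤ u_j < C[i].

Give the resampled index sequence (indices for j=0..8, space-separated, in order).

C = [1/18, 1/6, 5/18, 4/9, 7/12, 2/3, 29/36, 1, 1]
j=0: u_0=19/180 ∈ [1/18, 1/6) → index 1
j=1: u_1=13/60 ∈ [1/6, 5/18) → index 2
j=2: u_2=59/180 ∈ [5/18, 4/9) → index 3
j=3: u_3=79/180 ∈ [5/18, 4/9) → index 3
j=4: u_4=11/20 ∈ [4/9, 7/12) → index 4
j=5: u_5=119/180 ∈ [7/12, 2/3) → index 5
j=6: u_6=139/180 ∈ [2/3, 29/36) → index 6
j=7: u_7=53/60 ∈ [29/36, 1) → index 7
j=8: u_8=179/180 ∈ [29/36, 1) → index 7

1 2 3 3 4 5 6 7 7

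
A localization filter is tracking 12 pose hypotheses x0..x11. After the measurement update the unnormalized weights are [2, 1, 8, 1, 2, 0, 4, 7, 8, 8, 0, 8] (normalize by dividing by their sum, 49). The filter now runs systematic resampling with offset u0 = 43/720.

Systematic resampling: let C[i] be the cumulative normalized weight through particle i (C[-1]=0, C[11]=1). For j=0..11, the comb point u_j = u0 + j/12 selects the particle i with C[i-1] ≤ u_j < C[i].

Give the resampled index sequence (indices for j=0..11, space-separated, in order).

1 2 3 6 7 7 8 8 9 9 11 11

C = [2/49, 3/49, 11/49, 12/49, 2/7, 2/7, 18/49, 25/49, 33/49, 41/49, 41/49, 1]
j=0: u_0=43/720 ∈ [2/49, 3/49) → index 1
j=1: u_1=103/720 ∈ [3/49, 11/49) → index 2
j=2: u_2=163/720 ∈ [11/49, 12/49) → index 3
j=3: u_3=223/720 ∈ [2/7, 18/49) → index 6
j=4: u_4=283/720 ∈ [18/49, 25/49) → index 7
j=5: u_5=343/720 ∈ [18/49, 25/49) → index 7
j=6: u_6=403/720 ∈ [25/49, 33/49) → index 8
j=7: u_7=463/720 ∈ [25/49, 33/49) → index 8
j=8: u_8=523/720 ∈ [33/49, 41/49) → index 9
j=9: u_9=583/720 ∈ [33/49, 41/49) → index 9
j=10: u_10=643/720 ∈ [41/49, 1) → index 11
j=11: u_11=703/720 ∈ [41/49, 1) → index 11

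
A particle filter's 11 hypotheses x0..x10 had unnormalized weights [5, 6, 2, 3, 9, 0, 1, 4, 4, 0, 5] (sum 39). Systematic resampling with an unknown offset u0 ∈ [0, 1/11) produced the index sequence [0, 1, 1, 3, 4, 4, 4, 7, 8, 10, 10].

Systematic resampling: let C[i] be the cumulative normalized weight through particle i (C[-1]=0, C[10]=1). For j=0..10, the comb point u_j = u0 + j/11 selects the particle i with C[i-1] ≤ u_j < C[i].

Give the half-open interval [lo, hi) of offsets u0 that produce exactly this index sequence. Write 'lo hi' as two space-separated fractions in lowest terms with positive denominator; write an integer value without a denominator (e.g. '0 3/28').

2/33 1/11

C = [5/39, 11/39, 1/3, 16/39, 25/39, 25/39, 2/3, 10/13, 34/39, 34/39, 1]
j=0 picked index 0: u0 ∈ [0, 5/39)
j=1 picked index 1: u0 ∈ [16/429, 82/429)
j=2 picked index 1: u0 ∈ [-23/429, 43/429)
j=3 picked index 3: u0 ∈ [2/33, 59/429)
j=4 picked index 4: u0 ∈ [20/429, 119/429)
j=5 picked index 4: u0 ∈ [-19/429, 80/429)
j=6 picked index 4: u0 ∈ [-58/429, 41/429)
j=7 picked index 7: u0 ∈ [1/33, 19/143)
j=8 picked index 8: u0 ∈ [6/143, 62/429)
j=9 picked index 10: u0 ∈ [23/429, 2/11)
j=10 picked index 10: u0 ∈ [-16/429, 1/11)
intersection: [2/33, 1/11)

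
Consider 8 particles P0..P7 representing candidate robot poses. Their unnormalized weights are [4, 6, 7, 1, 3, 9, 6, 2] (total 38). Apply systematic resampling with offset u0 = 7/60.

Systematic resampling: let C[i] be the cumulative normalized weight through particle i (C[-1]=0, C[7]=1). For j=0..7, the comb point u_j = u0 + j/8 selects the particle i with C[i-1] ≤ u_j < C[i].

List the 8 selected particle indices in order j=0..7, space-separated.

1 1 2 4 5 5 6 7

C = [2/19, 5/19, 17/38, 9/19, 21/38, 15/19, 18/19, 1]
j=0: u_0=7/60 ∈ [2/19, 5/19) → index 1
j=1: u_1=29/120 ∈ [2/19, 5/19) → index 1
j=2: u_2=11/30 ∈ [5/19, 17/38) → index 2
j=3: u_3=59/120 ∈ [9/19, 21/38) → index 4
j=4: u_4=37/60 ∈ [21/38, 15/19) → index 5
j=5: u_5=89/120 ∈ [21/38, 15/19) → index 5
j=6: u_6=13/15 ∈ [15/19, 18/19) → index 6
j=7: u_7=119/120 ∈ [18/19, 1) → index 7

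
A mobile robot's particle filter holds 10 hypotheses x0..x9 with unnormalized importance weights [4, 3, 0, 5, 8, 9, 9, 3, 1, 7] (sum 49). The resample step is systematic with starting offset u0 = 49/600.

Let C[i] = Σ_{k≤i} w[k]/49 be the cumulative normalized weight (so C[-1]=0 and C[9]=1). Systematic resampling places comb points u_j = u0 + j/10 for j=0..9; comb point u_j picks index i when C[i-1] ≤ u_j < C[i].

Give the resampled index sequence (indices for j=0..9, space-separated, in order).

1 3 4 4 5 5 6 7 9 9

C = [4/49, 1/7, 1/7, 12/49, 20/49, 29/49, 38/49, 41/49, 6/7, 1]
j=0: u_0=49/600 ∈ [4/49, 1/7) → index 1
j=1: u_1=109/600 ∈ [1/7, 12/49) → index 3
j=2: u_2=169/600 ∈ [12/49, 20/49) → index 4
j=3: u_3=229/600 ∈ [12/49, 20/49) → index 4
j=4: u_4=289/600 ∈ [20/49, 29/49) → index 5
j=5: u_5=349/600 ∈ [20/49, 29/49) → index 5
j=6: u_6=409/600 ∈ [29/49, 38/49) → index 6
j=7: u_7=469/600 ∈ [38/49, 41/49) → index 7
j=8: u_8=529/600 ∈ [6/7, 1) → index 9
j=9: u_9=589/600 ∈ [6/7, 1) → index 9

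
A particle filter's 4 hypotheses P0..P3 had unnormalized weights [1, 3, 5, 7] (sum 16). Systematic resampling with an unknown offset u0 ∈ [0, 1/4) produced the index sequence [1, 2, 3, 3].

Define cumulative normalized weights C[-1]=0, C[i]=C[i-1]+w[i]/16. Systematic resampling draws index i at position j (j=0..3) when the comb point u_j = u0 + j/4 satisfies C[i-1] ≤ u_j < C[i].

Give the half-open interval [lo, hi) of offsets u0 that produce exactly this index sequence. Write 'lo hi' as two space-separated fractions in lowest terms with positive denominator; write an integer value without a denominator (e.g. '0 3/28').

C = [1/16, 1/4, 9/16, 1]
j=0 picked index 1: u0 ∈ [1/16, 1/4)
j=1 picked index 2: u0 ∈ [0, 5/16)
j=2 picked index 3: u0 ∈ [1/16, 1/2)
j=3 picked index 3: u0 ∈ [-3/16, 1/4)
intersection: [1/16, 1/4)

1/16 1/4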